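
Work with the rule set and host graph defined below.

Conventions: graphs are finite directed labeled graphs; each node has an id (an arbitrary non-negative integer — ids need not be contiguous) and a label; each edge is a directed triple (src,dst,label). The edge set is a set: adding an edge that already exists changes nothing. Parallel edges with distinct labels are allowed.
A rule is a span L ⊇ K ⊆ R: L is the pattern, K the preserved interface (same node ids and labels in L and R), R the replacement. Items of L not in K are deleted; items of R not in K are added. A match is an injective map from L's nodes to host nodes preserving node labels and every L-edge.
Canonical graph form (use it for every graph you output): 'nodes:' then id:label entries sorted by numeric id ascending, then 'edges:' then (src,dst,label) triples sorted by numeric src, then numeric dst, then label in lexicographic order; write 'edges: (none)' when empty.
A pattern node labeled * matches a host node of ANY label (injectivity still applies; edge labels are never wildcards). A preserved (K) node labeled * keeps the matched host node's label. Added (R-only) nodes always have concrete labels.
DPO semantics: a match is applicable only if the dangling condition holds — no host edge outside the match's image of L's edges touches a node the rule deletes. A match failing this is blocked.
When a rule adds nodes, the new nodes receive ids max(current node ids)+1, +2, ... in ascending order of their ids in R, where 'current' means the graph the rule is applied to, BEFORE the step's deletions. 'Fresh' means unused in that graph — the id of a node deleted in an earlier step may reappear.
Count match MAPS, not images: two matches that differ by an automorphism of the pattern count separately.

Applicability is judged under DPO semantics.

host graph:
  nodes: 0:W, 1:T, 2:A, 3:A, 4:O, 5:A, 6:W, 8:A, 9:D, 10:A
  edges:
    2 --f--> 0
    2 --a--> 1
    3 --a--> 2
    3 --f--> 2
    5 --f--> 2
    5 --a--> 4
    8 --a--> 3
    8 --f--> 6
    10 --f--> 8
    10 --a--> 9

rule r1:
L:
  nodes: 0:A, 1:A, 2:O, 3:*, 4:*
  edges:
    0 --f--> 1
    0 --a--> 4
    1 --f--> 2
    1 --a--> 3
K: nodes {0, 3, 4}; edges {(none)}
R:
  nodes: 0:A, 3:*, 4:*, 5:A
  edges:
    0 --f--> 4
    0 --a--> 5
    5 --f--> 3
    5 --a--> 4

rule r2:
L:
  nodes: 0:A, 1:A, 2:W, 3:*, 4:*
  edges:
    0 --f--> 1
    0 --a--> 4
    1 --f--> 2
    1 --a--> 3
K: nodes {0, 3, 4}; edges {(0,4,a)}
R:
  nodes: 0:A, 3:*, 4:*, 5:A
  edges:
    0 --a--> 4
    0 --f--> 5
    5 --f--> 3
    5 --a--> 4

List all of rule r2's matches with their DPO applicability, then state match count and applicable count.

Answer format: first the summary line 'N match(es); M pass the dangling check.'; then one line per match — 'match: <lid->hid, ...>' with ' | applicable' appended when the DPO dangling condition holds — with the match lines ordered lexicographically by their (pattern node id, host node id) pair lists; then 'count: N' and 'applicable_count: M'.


2 match(es); 1 pass the dangling check.
match: 0->5, 1->2, 2->0, 3->1, 4->4
match: 0->10, 1->8, 2->6, 3->3, 4->9 | applicable
count: 2
applicable_count: 1


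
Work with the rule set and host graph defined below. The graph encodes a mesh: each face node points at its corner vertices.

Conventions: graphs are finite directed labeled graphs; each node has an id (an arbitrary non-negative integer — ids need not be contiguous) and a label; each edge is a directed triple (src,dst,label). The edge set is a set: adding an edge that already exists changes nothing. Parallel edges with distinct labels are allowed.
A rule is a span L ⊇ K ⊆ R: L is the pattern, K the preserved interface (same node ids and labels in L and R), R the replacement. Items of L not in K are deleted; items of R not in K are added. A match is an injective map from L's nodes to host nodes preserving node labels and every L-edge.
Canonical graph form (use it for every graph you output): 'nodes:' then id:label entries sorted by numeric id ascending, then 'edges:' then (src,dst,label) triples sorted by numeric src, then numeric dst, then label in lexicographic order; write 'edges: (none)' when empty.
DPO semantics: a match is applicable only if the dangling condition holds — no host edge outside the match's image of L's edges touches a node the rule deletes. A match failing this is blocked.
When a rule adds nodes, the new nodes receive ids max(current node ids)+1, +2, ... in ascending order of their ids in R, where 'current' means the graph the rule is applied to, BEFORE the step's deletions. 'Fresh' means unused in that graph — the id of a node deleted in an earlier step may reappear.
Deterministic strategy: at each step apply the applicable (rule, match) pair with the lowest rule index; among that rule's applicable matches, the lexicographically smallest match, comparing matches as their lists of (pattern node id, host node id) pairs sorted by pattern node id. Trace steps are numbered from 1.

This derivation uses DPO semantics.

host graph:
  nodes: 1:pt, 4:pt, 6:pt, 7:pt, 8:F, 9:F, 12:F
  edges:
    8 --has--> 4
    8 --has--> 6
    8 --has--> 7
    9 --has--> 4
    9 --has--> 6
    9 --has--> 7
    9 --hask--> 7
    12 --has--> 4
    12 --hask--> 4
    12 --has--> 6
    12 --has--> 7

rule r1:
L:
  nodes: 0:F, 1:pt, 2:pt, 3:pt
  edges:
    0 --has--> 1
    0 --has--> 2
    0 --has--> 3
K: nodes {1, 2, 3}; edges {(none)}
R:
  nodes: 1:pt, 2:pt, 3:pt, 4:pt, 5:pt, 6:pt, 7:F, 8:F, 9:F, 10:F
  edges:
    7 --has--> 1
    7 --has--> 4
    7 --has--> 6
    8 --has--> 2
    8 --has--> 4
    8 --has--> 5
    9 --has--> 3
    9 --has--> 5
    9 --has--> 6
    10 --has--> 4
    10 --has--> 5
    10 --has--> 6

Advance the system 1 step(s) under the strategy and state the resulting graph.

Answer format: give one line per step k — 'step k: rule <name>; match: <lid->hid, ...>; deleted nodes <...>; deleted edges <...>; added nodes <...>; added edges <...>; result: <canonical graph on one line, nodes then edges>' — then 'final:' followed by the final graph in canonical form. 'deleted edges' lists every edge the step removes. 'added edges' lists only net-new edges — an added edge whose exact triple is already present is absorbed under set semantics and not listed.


step 1: rule r1; match: 0->8, 1->4, 2->6, 3->7; deleted nodes 8; deleted edges (8,4,has); (8,6,has); (8,7,has); added nodes 13, 14, 15, 16, 17, 18, 19; added edges (16,4,has); (16,13,has); (16,15,has); (17,6,has); (17,13,has); (17,14,has); (18,7,has); (18,14,has); (18,15,has); (19,13,has); (19,14,has); (19,15,has); result: nodes: 1:pt, 4:pt, 6:pt, 7:pt, 9:F, 12:F, 13:pt, 14:pt, 15:pt, 16:F, 17:F, 18:F, 19:F edges: (9,4,has); (9,6,has); (9,7,has); (9,7,hask); (12,4,has); (12,4,hask); (12,6,has); (12,7,has); (16,4,has); (16,13,has); (16,15,has); (17,6,has); (17,13,has); (17,14,has); (18,7,has); (18,14,has); (18,15,has); (19,13,has); (19,14,has); (19,15,has)
final:
nodes: 1:pt, 4:pt, 6:pt, 7:pt, 9:F, 12:F, 13:pt, 14:pt, 15:pt, 16:F, 17:F, 18:F, 19:F
edges: (9,4,has); (9,6,has); (9,7,has); (9,7,hask); (12,4,has); (12,4,hask); (12,6,has); (12,7,has); (16,4,has); (16,13,has); (16,15,has); (17,6,has); (17,13,has); (17,14,has); (18,7,has); (18,14,has); (18,15,has); (19,13,has); (19,14,has); (19,15,has)


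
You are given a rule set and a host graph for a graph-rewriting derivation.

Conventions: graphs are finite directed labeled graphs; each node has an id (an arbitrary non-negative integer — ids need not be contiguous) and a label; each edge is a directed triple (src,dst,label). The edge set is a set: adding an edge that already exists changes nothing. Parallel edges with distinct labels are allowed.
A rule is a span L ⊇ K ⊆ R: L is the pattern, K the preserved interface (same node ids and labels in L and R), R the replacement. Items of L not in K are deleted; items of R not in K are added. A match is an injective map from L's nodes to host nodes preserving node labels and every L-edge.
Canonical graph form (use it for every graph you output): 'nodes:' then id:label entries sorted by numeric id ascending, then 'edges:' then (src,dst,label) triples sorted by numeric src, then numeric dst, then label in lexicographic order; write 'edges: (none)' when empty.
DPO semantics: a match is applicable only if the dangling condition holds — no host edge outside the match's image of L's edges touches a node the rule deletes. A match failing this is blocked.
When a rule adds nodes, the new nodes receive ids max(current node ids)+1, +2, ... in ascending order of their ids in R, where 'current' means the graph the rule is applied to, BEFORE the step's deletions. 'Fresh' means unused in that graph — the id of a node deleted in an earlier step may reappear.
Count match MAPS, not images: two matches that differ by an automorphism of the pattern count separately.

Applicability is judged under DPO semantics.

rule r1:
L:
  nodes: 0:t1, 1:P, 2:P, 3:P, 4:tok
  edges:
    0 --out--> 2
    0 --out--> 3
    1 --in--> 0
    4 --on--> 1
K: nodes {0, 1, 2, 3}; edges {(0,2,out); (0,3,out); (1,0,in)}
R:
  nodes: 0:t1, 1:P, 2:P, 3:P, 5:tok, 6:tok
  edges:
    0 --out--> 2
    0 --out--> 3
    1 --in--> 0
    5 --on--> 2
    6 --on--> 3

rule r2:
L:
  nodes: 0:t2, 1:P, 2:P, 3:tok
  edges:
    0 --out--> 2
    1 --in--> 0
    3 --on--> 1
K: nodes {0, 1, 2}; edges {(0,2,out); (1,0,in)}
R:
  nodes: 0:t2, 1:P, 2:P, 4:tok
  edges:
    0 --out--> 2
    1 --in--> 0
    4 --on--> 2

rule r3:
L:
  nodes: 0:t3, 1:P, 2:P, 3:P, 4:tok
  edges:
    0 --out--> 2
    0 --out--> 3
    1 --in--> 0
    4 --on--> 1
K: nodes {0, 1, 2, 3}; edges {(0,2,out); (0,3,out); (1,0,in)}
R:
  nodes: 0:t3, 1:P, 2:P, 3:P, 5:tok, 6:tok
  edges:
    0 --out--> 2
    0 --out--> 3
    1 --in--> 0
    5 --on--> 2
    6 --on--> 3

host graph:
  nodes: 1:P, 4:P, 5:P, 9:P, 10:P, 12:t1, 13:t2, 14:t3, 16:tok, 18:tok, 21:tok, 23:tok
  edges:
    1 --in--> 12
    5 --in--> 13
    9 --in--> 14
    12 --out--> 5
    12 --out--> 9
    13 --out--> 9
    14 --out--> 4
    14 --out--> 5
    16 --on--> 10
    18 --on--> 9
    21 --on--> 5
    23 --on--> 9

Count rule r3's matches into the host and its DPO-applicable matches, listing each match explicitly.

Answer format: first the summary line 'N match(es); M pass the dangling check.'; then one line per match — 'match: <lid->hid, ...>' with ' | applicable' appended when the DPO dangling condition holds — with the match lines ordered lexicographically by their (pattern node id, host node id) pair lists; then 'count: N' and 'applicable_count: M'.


4 match(es); 4 pass the dangling check.
match: 0->14, 1->9, 2->4, 3->5, 4->18 | applicable
match: 0->14, 1->9, 2->4, 3->5, 4->23 | applicable
match: 0->14, 1->9, 2->5, 3->4, 4->18 | applicable
match: 0->14, 1->9, 2->5, 3->4, 4->23 | applicable
count: 4
applicable_count: 4


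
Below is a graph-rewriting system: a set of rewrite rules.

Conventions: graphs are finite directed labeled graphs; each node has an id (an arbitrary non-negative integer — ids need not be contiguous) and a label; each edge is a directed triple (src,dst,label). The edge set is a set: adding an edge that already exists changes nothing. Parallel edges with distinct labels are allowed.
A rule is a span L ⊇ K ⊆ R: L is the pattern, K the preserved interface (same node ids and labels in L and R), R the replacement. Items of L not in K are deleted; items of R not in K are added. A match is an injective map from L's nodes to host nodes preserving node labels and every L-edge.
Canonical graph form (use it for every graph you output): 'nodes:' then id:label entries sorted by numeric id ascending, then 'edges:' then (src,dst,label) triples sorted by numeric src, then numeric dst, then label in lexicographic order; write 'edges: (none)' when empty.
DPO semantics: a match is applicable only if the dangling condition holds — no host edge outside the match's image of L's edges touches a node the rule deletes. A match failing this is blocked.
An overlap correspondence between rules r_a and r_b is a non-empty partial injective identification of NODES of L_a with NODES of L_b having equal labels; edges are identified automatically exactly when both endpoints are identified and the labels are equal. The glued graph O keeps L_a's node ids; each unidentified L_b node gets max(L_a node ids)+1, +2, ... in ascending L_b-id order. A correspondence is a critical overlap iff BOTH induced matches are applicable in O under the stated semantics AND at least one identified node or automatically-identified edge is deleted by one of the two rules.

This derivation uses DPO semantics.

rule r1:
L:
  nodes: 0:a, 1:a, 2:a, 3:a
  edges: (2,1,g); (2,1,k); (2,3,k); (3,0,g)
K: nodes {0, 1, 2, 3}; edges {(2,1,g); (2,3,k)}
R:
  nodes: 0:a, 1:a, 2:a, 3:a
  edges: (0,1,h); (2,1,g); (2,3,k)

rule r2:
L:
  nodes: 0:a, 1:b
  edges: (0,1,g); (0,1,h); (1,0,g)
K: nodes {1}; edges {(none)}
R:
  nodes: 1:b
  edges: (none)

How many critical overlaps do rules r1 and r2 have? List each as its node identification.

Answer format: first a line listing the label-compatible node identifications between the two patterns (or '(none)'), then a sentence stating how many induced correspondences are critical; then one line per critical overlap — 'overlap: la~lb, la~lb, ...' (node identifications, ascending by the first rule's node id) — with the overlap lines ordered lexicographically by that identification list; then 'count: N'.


label-compatible node identifications between L(r1) and L(r2): 0~0, 1~0, 2~0, 3~0
0 of the induced correspondences are critical overlaps of r1 and r2.
count: 0


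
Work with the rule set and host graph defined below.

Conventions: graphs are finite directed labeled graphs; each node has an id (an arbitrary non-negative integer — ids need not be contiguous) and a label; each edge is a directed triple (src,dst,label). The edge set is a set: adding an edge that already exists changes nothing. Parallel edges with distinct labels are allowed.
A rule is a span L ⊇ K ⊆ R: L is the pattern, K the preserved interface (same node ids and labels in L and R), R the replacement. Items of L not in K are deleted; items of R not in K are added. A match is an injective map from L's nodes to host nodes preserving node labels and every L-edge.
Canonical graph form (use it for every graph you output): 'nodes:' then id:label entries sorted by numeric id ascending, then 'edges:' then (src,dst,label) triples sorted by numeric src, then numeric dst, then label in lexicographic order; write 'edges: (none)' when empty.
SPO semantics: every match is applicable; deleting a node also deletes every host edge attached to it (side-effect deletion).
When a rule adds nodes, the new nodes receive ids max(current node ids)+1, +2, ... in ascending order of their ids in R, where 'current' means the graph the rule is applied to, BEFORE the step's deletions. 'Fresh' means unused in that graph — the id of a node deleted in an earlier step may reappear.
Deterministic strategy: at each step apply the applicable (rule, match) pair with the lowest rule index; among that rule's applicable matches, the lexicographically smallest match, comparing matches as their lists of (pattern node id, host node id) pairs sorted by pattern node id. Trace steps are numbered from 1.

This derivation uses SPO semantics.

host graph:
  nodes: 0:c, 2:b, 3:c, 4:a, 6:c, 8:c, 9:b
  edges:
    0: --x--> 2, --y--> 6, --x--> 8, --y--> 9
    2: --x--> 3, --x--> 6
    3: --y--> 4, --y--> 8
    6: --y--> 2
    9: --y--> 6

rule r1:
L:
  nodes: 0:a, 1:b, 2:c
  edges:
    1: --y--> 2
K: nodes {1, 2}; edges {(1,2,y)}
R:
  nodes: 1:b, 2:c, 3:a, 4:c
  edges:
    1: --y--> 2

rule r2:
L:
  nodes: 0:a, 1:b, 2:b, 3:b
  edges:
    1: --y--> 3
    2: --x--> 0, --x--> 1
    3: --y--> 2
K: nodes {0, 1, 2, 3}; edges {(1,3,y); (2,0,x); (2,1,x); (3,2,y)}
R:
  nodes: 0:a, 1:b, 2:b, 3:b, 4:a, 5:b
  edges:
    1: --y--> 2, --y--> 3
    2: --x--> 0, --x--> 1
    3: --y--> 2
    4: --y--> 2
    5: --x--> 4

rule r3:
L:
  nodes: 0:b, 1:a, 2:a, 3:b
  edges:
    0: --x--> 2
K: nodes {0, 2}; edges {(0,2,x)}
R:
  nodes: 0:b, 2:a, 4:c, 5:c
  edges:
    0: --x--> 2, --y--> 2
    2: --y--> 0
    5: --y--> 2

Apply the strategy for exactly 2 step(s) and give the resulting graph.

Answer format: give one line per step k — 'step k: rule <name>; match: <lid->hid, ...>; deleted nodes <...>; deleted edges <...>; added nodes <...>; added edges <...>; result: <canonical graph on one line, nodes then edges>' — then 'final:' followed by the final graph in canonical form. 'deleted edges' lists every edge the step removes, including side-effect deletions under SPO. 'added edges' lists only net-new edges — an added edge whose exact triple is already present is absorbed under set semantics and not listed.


step 1: rule r1; match: 0->4, 1->9, 2->6; deleted nodes 4; deleted edges (3,4,y); added nodes 10, 11; added edges (none); result: nodes: 0:c, 2:b, 3:c, 6:c, 8:c, 9:b, 10:a, 11:c edges: (0,2,x); (0,6,y); (0,8,x); (0,9,y); (2,3,x); (2,6,x); (3,8,y); (6,2,y); (9,6,y)
step 2: rule r1; match: 0->10, 1->9, 2->6; deleted nodes 10; deleted edges (none); added nodes 12, 13; added edges (none); result: nodes: 0:c, 2:b, 3:c, 6:c, 8:c, 9:b, 11:c, 12:a, 13:c edges: (0,2,x); (0,6,y); (0,8,x); (0,9,y); (2,3,x); (2,6,x); (3,8,y); (6,2,y); (9,6,y)
final:
nodes: 0:c, 2:b, 3:c, 6:c, 8:c, 9:b, 11:c, 12:a, 13:c
edges: (0,2,x); (0,6,y); (0,8,x); (0,9,y); (2,3,x); (2,6,x); (3,8,y); (6,2,y); (9,6,y)


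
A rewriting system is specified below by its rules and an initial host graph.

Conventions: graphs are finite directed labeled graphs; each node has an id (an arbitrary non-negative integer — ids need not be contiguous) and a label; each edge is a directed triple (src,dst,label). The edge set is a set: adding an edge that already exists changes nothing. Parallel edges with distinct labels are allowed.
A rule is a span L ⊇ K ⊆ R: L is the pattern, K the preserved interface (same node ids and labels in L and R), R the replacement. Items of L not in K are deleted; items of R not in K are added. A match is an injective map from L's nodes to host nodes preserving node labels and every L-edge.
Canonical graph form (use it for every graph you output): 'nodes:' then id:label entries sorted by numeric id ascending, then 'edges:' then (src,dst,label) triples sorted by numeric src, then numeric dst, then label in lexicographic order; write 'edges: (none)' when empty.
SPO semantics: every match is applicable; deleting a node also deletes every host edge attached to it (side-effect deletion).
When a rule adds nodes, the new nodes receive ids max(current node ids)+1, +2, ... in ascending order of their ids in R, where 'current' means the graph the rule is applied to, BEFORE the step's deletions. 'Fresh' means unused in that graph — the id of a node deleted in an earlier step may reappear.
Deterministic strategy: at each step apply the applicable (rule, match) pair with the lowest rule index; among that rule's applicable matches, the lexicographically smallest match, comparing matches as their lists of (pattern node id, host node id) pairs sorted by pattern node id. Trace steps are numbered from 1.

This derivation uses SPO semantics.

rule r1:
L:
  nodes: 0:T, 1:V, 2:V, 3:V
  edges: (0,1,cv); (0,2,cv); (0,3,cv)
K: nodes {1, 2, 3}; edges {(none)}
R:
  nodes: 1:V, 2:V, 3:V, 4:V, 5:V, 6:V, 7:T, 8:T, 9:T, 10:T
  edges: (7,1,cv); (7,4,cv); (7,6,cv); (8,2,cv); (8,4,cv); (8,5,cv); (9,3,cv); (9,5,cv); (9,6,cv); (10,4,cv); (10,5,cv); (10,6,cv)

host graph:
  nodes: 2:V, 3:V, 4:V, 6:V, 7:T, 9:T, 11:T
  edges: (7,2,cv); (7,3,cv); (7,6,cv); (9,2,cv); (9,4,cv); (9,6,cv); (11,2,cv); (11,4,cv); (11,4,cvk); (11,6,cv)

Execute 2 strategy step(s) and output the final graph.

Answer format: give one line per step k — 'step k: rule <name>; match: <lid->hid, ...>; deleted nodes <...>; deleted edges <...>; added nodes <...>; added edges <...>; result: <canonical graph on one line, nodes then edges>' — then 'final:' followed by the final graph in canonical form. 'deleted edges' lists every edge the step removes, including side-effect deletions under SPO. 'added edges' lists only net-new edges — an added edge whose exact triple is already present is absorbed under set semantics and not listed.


step 1: rule r1; match: 0->7, 1->2, 2->3, 3->6; deleted nodes 7; deleted edges (7,2,cv); (7,3,cv); (7,6,cv); added nodes 12, 13, 14, 15, 16, 17, 18; added edges (15,2,cv); (15,12,cv); (15,14,cv); (16,3,cv); (16,12,cv); (16,13,cv); (17,6,cv); (17,13,cv); (17,14,cv); (18,12,cv); (18,13,cv); (18,14,cv); result: nodes: 2:V, 3:V, 4:V, 6:V, 9:T, 11:T, 12:V, 13:V, 14:V, 15:T, 16:T, 17:T, 18:T edges: (9,2,cv); (9,4,cv); (9,6,cv); (11,2,cv); (11,4,cv); (11,4,cvk); (11,6,cv); (15,2,cv); (15,12,cv); (15,14,cv); (16,3,cv); (16,12,cv); (16,13,cv); (17,6,cv); (17,13,cv); (17,14,cv); (18,12,cv); (18,13,cv); (18,14,cv)
step 2: rule r1; match: 0->9, 1->2, 2->4, 3->6; deleted nodes 9; deleted edges (9,2,cv); (9,4,cv); (9,6,cv); added nodes 19, 20, 21, 22, 23, 24, 25; added edges (22,2,cv); (22,19,cv); (22,21,cv); (23,4,cv); (23,19,cv); (23,20,cv); (24,6,cv); (24,20,cv); (24,21,cv); (25,19,cv); (25,20,cv); (25,21,cv); result: nodes: 2:V, 3:V, 4:V, 6:V, 11:T, 12:V, 13:V, 14:V, 15:T, 16:T, 17:T, 18:T, 19:V, 20:V, 21:V, 22:T, 23:T, 24:T, 25:T edges: (11,2,cv); (11,4,cv); (11,4,cvk); (11,6,cv); (15,2,cv); (15,12,cv); (15,14,cv); (16,3,cv); (16,12,cv); (16,13,cv); (17,6,cv); (17,13,cv); (17,14,cv); (18,12,cv); (18,13,cv); (18,14,cv); (22,2,cv); (22,19,cv); (22,21,cv); (23,4,cv); (23,19,cv); (23,20,cv); (24,6,cv); (24,20,cv); (24,21,cv); (25,19,cv); (25,20,cv); (25,21,cv)
final:
nodes: 2:V, 3:V, 4:V, 6:V, 11:T, 12:V, 13:V, 14:V, 15:T, 16:T, 17:T, 18:T, 19:V, 20:V, 21:V, 22:T, 23:T, 24:T, 25:T
edges: (11,2,cv); (11,4,cv); (11,4,cvk); (11,6,cv); (15,2,cv); (15,12,cv); (15,14,cv); (16,3,cv); (16,12,cv); (16,13,cv); (17,6,cv); (17,13,cv); (17,14,cv); (18,12,cv); (18,13,cv); (18,14,cv); (22,2,cv); (22,19,cv); (22,21,cv); (23,4,cv); (23,19,cv); (23,20,cv); (24,6,cv); (24,20,cv); (24,21,cv); (25,19,cv); (25,20,cv); (25,21,cv)


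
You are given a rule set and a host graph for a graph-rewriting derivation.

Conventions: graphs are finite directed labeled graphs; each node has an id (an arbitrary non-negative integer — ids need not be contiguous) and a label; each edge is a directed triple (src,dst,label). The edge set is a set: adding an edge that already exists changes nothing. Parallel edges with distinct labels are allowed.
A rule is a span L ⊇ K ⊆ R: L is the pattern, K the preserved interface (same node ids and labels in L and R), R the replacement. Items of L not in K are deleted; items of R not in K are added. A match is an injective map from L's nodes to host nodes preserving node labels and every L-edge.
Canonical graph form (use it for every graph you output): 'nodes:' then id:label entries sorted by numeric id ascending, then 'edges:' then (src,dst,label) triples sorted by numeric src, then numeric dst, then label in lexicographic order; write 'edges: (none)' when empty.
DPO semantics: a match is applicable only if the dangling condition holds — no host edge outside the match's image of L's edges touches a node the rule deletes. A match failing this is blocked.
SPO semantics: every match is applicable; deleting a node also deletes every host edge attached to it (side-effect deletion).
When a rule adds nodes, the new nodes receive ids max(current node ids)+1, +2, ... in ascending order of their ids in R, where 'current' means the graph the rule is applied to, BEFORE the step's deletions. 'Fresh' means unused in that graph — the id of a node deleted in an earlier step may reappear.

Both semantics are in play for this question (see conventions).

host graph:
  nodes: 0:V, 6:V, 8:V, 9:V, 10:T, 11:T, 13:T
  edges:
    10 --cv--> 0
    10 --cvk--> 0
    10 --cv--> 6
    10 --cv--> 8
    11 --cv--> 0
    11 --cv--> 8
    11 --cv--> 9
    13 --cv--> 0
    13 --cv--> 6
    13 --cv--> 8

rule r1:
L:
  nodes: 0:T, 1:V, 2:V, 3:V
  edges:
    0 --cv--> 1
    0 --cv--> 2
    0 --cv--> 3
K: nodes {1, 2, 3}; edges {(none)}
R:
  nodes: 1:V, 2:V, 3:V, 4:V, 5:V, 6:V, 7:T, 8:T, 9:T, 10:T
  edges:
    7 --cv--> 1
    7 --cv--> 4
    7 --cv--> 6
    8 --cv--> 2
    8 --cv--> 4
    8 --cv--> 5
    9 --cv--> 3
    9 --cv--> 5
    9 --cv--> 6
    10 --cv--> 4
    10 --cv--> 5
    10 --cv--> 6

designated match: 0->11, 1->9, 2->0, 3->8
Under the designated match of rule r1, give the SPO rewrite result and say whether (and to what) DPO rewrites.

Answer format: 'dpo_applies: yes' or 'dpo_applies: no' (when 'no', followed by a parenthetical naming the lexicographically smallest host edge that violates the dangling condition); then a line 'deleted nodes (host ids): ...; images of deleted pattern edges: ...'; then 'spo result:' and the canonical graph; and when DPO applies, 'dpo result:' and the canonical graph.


dpo_applies: yes
deleted nodes (host ids): 11; images of deleted pattern edges: (11,0,cv); (11,8,cv); (11,9,cv)
spo result:
nodes: 0:V, 6:V, 8:V, 9:V, 10:T, 13:T, 14:V, 15:V, 16:V, 17:T, 18:T, 19:T, 20:T
edges: (10,0,cv); (10,0,cvk); (10,6,cv); (10,8,cv); (13,0,cv); (13,6,cv); (13,8,cv); (17,9,cv); (17,14,cv); (17,16,cv); (18,0,cv); (18,14,cv); (18,15,cv); (19,8,cv); (19,15,cv); (19,16,cv); (20,14,cv); (20,15,cv); (20,16,cv)
dpo result:
nodes: 0:V, 6:V, 8:V, 9:V, 10:T, 13:T, 14:V, 15:V, 16:V, 17:T, 18:T, 19:T, 20:T
edges: (10,0,cv); (10,0,cvk); (10,6,cv); (10,8,cv); (13,0,cv); (13,6,cv); (13,8,cv); (17,9,cv); (17,14,cv); (17,16,cv); (18,0,cv); (18,14,cv); (18,15,cv); (19,8,cv); (19,15,cv); (19,16,cv); (20,14,cv); (20,15,cv); (20,16,cv)


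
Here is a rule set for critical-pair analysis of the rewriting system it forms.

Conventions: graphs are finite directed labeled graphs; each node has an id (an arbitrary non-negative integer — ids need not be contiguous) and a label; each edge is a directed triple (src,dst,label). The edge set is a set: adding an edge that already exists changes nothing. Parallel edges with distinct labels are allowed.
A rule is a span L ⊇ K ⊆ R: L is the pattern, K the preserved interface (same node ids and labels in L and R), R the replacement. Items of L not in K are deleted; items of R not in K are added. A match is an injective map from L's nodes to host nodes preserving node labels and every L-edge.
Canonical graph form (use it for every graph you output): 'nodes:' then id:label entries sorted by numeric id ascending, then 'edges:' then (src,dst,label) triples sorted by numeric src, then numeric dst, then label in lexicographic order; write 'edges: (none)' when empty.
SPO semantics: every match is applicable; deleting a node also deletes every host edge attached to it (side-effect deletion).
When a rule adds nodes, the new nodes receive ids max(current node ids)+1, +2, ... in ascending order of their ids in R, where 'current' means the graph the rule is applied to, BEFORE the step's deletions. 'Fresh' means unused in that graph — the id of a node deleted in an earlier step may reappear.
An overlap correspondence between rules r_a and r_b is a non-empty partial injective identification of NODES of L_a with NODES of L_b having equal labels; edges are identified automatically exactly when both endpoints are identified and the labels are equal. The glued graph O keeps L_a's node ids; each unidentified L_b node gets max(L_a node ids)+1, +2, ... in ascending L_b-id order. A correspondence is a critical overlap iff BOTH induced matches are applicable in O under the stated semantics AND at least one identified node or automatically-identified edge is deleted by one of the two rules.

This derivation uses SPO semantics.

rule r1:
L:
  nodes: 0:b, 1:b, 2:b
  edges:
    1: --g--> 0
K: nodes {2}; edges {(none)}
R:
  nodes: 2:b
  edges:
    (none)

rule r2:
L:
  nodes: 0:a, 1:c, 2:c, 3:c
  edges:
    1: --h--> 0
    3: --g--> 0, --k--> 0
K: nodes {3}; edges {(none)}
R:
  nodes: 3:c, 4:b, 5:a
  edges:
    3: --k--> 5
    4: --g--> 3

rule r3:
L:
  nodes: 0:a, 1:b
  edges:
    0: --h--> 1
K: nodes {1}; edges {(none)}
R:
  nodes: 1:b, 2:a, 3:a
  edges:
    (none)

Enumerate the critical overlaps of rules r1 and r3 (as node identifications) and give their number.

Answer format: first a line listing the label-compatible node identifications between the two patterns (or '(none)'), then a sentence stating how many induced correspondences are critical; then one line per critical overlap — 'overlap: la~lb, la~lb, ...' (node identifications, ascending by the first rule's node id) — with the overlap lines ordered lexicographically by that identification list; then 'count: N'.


label-compatible node identifications between L(r1) and L(r3): 0~1, 1~1, 2~1
2 of the induced correspondences are critical overlaps of r1 and r3.
overlap: 0~1
overlap: 1~1
count: 2


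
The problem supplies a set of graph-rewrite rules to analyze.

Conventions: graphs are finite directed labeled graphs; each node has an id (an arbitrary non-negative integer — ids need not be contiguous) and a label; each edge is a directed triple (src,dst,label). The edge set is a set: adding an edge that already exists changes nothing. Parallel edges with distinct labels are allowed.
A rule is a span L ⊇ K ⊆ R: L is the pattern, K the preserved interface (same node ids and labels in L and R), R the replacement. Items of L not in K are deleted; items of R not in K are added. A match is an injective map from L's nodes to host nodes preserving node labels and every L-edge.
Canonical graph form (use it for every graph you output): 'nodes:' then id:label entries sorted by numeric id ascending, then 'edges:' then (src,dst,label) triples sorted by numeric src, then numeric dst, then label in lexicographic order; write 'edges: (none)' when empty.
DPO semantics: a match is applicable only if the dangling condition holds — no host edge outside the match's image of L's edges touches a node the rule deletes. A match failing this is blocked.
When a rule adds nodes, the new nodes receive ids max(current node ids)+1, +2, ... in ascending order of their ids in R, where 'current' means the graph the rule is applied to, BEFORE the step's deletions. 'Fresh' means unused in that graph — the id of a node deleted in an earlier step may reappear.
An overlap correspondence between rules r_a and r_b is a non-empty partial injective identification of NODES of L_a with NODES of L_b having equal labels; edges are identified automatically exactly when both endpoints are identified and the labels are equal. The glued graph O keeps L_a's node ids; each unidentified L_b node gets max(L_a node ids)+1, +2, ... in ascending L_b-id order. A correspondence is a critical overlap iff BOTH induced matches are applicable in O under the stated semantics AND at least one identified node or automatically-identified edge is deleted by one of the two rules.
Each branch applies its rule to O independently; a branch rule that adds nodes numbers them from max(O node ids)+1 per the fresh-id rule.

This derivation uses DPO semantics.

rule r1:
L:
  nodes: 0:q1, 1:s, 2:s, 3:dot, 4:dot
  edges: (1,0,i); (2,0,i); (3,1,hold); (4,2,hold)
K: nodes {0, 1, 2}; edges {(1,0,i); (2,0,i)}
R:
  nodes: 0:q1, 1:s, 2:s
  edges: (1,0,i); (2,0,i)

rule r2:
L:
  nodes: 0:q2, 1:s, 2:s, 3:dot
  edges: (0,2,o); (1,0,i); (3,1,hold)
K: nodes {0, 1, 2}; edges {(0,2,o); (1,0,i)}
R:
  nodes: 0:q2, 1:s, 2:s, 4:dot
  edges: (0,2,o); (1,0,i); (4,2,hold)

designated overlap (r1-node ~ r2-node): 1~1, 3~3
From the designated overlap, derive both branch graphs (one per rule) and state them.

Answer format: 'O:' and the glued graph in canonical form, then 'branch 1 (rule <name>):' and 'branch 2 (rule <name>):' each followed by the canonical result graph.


O:
nodes: 0:q1, 1:s, 2:s, 3:dot, 4:dot, 5:q2, 6:s
edges: (1,0,i); (1,5,i); (2,0,i); (3,1,hold); (4,2,hold); (5,6,o)
branch 1 (rule r1):
nodes: 0:q1, 1:s, 2:s, 5:q2, 6:s
edges: (1,0,i); (1,5,i); (2,0,i); (5,6,o)
branch 2 (rule r2):
nodes: 0:q1, 1:s, 2:s, 4:dot, 5:q2, 6:s, 7:dot
edges: (1,0,i); (1,5,i); (2,0,i); (4,2,hold); (5,6,o); (7,6,hold)


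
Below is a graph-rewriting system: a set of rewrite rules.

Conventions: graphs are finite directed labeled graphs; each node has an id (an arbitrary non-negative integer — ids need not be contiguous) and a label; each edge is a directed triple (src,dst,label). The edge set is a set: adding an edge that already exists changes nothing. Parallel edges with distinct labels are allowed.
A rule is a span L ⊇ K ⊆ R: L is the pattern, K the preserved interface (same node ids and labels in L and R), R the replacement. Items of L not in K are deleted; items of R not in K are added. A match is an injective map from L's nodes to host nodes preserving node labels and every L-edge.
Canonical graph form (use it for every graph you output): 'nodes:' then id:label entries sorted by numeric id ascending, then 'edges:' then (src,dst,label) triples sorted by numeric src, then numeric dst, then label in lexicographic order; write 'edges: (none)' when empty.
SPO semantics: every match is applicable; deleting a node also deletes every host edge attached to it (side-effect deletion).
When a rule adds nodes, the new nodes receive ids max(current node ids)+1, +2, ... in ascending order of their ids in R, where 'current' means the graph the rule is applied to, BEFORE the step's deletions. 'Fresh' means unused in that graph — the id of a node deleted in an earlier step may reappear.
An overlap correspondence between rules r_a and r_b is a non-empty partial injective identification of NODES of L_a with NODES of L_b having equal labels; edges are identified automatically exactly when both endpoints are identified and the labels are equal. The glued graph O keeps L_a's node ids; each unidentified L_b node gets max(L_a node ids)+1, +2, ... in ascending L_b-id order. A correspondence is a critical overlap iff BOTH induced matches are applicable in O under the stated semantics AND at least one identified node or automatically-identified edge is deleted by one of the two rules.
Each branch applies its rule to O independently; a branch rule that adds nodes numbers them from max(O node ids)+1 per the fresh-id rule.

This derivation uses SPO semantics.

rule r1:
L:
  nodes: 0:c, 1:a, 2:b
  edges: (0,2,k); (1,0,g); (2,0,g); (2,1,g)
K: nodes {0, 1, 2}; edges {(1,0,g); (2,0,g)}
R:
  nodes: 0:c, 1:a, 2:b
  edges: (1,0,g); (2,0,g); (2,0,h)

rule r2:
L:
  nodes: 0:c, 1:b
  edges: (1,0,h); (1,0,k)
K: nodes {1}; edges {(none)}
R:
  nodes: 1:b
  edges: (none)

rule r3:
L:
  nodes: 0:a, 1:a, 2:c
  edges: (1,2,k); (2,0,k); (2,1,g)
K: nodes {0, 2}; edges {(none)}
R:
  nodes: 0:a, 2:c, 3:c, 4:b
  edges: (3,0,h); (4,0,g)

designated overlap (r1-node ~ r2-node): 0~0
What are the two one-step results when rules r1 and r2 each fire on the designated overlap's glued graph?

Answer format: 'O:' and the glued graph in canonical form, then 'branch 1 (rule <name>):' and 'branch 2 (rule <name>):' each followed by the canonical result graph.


O:
nodes: 0:c, 1:a, 2:b, 3:b
edges: (0,2,k); (1,0,g); (2,0,g); (2,1,g); (3,0,h); (3,0,k)
branch 1 (rule r1):
nodes: 0:c, 1:a, 2:b, 3:b
edges: (1,0,g); (2,0,g); (2,0,h); (3,0,h); (3,0,k)
branch 2 (rule r2):
nodes: 1:a, 2:b, 3:b
edges: (2,1,g)


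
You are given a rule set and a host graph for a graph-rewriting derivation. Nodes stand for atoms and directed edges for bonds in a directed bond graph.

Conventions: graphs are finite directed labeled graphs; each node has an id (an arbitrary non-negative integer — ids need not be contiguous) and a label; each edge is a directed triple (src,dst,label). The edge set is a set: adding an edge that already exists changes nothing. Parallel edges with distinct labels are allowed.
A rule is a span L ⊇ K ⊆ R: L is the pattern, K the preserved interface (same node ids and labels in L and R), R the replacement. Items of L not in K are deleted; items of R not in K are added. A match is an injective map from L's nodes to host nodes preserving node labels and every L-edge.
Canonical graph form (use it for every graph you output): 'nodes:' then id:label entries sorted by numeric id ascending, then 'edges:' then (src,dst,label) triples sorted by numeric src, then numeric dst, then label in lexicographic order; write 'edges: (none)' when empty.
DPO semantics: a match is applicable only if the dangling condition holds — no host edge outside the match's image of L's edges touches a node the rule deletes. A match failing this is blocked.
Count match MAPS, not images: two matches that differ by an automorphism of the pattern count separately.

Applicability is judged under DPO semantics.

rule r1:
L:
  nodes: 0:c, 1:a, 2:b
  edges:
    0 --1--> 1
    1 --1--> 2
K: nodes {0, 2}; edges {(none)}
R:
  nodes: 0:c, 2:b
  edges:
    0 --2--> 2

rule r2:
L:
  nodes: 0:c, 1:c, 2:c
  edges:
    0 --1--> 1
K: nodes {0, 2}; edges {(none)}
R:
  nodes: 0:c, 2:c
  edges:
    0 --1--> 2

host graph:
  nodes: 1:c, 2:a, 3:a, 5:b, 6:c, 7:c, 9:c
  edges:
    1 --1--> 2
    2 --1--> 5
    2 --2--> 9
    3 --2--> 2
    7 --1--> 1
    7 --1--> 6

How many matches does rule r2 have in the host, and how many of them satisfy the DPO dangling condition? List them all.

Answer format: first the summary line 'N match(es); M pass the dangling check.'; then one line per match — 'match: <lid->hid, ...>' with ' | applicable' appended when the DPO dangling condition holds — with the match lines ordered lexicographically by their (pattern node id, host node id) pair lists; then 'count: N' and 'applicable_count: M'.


4 match(es); 2 pass the dangling check.
match: 0->7, 1->1, 2->6
match: 0->7, 1->1, 2->9
match: 0->7, 1->6, 2->1 | applicable
match: 0->7, 1->6, 2->9 | applicable
count: 4
applicable_count: 2


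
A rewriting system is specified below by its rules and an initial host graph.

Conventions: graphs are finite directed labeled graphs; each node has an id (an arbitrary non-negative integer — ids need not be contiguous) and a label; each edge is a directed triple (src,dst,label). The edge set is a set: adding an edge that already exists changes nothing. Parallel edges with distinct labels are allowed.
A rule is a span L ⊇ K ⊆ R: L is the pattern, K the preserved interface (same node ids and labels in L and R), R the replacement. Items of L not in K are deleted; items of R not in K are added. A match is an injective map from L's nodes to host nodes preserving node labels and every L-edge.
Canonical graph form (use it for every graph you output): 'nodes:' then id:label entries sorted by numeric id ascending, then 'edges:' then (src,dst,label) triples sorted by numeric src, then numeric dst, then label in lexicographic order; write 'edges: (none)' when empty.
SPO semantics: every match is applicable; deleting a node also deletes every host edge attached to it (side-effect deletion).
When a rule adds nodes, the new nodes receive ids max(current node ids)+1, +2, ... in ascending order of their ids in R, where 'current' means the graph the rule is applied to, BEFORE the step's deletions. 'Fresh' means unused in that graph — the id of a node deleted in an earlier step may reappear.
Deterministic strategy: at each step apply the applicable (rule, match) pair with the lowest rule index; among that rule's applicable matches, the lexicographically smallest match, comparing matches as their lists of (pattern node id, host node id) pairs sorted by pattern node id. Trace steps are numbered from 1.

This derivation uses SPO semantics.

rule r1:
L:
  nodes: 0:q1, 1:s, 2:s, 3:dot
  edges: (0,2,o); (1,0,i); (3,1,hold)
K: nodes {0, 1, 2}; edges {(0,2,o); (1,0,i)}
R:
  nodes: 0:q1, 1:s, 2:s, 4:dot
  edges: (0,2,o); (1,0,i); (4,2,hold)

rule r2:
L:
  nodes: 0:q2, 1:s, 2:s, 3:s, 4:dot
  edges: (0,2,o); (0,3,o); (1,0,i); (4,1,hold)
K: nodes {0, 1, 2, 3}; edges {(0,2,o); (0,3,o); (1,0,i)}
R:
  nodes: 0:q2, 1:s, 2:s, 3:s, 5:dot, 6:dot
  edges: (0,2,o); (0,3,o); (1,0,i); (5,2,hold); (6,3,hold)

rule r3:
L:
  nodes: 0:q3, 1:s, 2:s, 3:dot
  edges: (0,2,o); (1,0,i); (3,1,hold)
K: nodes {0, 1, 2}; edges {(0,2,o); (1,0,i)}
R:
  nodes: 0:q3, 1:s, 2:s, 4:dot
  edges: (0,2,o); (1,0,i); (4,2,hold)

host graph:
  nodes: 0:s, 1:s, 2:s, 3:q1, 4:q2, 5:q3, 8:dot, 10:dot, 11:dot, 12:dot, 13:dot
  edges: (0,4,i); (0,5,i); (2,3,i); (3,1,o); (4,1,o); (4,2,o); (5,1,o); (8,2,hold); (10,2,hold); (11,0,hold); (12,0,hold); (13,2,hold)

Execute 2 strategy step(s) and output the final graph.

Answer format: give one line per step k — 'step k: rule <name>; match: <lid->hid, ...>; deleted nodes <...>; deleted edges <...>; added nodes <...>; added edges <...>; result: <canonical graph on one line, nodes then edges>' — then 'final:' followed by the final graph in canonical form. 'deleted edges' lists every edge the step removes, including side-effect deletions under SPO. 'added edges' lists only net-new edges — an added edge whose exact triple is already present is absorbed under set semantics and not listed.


step 1: rule r1; match: 0->3, 1->2, 2->1, 3->8; deleted nodes 8; deleted edges (8,2,hold); added nodes 14; added edges (14,1,hold); result: nodes: 0:s, 1:s, 2:s, 3:q1, 4:q2, 5:q3, 10:dot, 11:dot, 12:dot, 13:dot, 14:dot edges: (0,4,i); (0,5,i); (2,3,i); (3,1,o); (4,1,o); (4,2,o); (5,1,o); (10,2,hold); (11,0,hold); (12,0,hold); (13,2,hold); (14,1,hold)
step 2: rule r1; match: 0->3, 1->2, 2->1, 3->10; deleted nodes 10; deleted edges (10,2,hold); added nodes 15; added edges (15,1,hold); result: nodes: 0:s, 1:s, 2:s, 3:q1, 4:q2, 5:q3, 11:dot, 12:dot, 13:dot, 14:dot, 15:dot edges: (0,4,i); (0,5,i); (2,3,i); (3,1,o); (4,1,o); (4,2,o); (5,1,o); (11,0,hold); (12,0,hold); (13,2,hold); (14,1,hold); (15,1,hold)
final:
nodes: 0:s, 1:s, 2:s, 3:q1, 4:q2, 5:q3, 11:dot, 12:dot, 13:dot, 14:dot, 15:dot
edges: (0,4,i); (0,5,i); (2,3,i); (3,1,o); (4,1,o); (4,2,o); (5,1,o); (11,0,hold); (12,0,hold); (13,2,hold); (14,1,hold); (15,1,hold)
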